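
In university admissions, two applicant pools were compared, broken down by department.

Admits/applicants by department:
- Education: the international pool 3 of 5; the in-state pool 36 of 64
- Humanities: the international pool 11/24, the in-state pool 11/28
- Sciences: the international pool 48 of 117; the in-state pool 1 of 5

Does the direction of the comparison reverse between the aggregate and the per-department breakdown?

Yes

Education: the international pool 3/5 = 60.0%, the in-state pool 36/64 = 56.2% → the international pool
Humanities: the international pool 11/24 = 45.8%, the in-state pool 11/28 = 39.3% → the international pool
Sciences: the international pool 48/117 = 41.0%, the in-state pool 1/5 = 20.0% → the international pool
Overall: the international pool 62/146 = 42.5%, the in-state pool 48/97 = 49.5% → the in-state pool
The international pool wins each department group but the in-state pool wins overall — the comparison reverses. The international pool's applicants skew toward Sciences, which has a lower base rate.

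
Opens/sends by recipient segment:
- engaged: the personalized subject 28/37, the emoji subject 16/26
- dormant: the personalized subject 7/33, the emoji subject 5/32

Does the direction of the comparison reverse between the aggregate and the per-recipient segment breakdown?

Engaged: the personalized subject 28/37 = 75.7%, the emoji subject 16/26 = 61.5% → the personalized subject
Dormant: the personalized subject 7/33 = 21.2%, the emoji subject 5/32 = 15.6% → the personalized subject
Overall: the personalized subject 35/70 = 50.0%, the emoji subject 21/58 = 36.2% → the personalized subject
The personalized subject wins overall and in every recipient group — no reversal.

No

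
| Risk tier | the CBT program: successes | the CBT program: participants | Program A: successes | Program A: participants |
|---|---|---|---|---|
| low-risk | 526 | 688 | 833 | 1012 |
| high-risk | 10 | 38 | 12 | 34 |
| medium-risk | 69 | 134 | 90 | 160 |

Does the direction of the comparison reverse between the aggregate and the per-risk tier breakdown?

Low-risk: the CBT program 526/688 = 76.5%, Program A 833/1012 = 82.3% → Program A
High-risk: the CBT program 10/38 = 26.3%, Program A 12/34 = 35.3% → Program A
Medium-risk: the CBT program 69/134 = 51.5%, Program A 90/160 = 56.2% → Program A
Overall: the CBT program 605/860 = 70.3%, Program A 935/1206 = 77.5% → Program A
Program A wins overall and in every risk group — no reversal.

No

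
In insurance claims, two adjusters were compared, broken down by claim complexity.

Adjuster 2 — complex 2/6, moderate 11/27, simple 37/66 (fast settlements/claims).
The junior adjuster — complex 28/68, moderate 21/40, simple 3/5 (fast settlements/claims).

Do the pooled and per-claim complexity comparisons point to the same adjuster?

Complex: Adjuster 2 2/6 = 33.3%, the junior adjuster 28/68 = 41.2% → the junior adjuster
Moderate: Adjuster 2 11/27 = 40.7%, the junior adjuster 21/40 = 52.5% → the junior adjuster
Simple: Adjuster 2 37/66 = 56.1%, the junior adjuster 3/5 = 60.0% → the junior adjuster
Overall: Adjuster 2 50/99 = 50.5%, the junior adjuster 52/113 = 46.0% → Adjuster 2
The junior adjuster wins each claim group but Adjuster 2 wins overall — the comparison reverses. The junior adjuster's claims skew toward complex, which has a lower base rate.

No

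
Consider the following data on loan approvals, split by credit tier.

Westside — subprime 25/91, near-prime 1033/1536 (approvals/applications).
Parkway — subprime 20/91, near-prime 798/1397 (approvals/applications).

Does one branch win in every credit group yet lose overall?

No

Subprime: Westside 25/91 = 27.5%, Parkway 20/91 = 22.0% → Westside
Near-prime: Westside 1033/1536 = 67.3%, Parkway 798/1397 = 57.1% → Westside
Overall: Westside 1058/1627 = 65.0%, Parkway 818/1488 = 55.0% → Westside
Westside wins overall and in every credit group — no reversal.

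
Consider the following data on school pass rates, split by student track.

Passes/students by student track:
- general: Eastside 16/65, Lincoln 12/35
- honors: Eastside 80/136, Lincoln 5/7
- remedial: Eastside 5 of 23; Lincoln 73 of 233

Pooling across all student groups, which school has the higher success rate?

General: Eastside 16/65 = 24.6%, Lincoln 12/35 = 34.3% → Lincoln
Honors: Eastside 80/136 = 58.8%, Lincoln 5/7 = 71.4% → Lincoln
Remedial: Eastside 5/23 = 21.7%, Lincoln 73/233 = 31.3% → Lincoln
Overall: Eastside 101/224 = 45.1%, Lincoln 90/275 = 32.7% → Eastside
(Lincoln wins every student group but Eastside wins overall — Lincoln's students skew toward the low-rate remedial group.)

Eastside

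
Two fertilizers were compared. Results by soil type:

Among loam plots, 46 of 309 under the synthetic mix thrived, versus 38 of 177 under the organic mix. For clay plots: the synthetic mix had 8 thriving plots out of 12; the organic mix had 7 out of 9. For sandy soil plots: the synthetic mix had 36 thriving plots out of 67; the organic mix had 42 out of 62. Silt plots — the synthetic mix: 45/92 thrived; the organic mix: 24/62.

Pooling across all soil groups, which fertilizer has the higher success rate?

the organic mix

Loam: the synthetic mix 46/309 = 14.9%, the organic mix 38/177 = 21.5% → the organic mix
Clay: the synthetic mix 8/12 = 66.7%, the organic mix 7/9 = 77.8% → the organic mix
Sandy soil: the synthetic mix 36/67 = 53.7%, the organic mix 42/62 = 67.7% → the organic mix
Silt: the synthetic mix 45/92 = 48.9%, the organic mix 24/62 = 38.7% → the synthetic mix
Overall: the synthetic mix 135/480 = 28.1%, the organic mix 111/310 = 35.8% → the organic mix
(Neither sweeps every soil group, but the organic mix has the higher pooled rate.)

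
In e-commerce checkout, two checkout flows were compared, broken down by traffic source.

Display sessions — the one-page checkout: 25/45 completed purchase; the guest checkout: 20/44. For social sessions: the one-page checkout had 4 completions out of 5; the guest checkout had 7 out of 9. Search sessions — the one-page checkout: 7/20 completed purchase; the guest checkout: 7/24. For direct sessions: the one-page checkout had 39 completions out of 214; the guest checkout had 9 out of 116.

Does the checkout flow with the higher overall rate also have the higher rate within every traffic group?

Yes

Display: the one-page checkout 25/45 = 55.6%, the guest checkout 20/44 = 45.5% → the one-page checkout
Social: the one-page checkout 4/5 = 80.0%, the guest checkout 7/9 = 77.8% → the one-page checkout
Search: the one-page checkout 7/20 = 35.0%, the guest checkout 7/24 = 29.2% → the one-page checkout
Direct: the one-page checkout 39/214 = 18.2%, the guest checkout 9/116 = 7.8% → the one-page checkout
Overall: the one-page checkout 75/284 = 26.4%, the guest checkout 43/193 = 22.3% → the one-page checkout
The one-page checkout wins overall and in every traffic group — no reversal.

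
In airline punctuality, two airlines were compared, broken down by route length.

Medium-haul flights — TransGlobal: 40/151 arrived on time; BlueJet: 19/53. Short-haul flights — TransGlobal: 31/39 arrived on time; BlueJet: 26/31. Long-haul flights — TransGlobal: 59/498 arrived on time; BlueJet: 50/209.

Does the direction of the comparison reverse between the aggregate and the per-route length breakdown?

No

Medium-haul: TransGlobal 40/151 = 26.5%, BlueJet 19/53 = 35.8% → BlueJet
Short-haul: TransGlobal 31/39 = 79.5%, BlueJet 26/31 = 83.9% → BlueJet
Long-haul: TransGlobal 59/498 = 11.8%, BlueJet 50/209 = 23.9% → BlueJet
Overall: TransGlobal 130/688 = 18.9%, BlueJet 95/293 = 32.4% → BlueJet
BlueJet wins overall and in every route group — no reversal.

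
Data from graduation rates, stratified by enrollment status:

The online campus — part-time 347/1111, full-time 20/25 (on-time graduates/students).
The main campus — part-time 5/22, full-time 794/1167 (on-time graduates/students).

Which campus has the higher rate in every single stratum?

the online campus

Part-time: the online campus 347/1111 = 31.2%, the main campus 5/22 = 22.7% → the online campus
Full-time: the online campus 20/25 = 80.0%, the main campus 794/1167 = 68.0% → the online campus
The online campus has the higher rate in both groups.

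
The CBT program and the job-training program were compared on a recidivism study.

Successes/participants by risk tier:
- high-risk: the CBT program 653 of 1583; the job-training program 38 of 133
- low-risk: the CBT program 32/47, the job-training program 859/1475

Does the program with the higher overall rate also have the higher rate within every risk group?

No

High-risk: the CBT program 653/1583 = 41.3%, the job-training program 38/133 = 28.6% → the CBT program
Low-risk: the CBT program 32/47 = 68.1%, the job-training program 859/1475 = 58.2% → the CBT program
Overall: the CBT program 685/1630 = 42.0%, the job-training program 897/1608 = 55.8% → the job-training program
The CBT program wins each risk group but the job-training program wins overall — the comparison reverses. The CBT program's participants skew toward high-risk, which has a lower base rate.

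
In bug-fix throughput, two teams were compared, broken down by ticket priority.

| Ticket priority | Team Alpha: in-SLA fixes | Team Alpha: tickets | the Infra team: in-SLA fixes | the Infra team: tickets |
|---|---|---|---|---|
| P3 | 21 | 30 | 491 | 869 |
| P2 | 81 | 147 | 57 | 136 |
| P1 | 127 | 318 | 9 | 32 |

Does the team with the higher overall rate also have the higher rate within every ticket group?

No

P3: Team Alpha 21/30 = 70.0%, the Infra team 491/869 = 56.5% → Team Alpha
P2: Team Alpha 81/147 = 55.1%, the Infra team 57/136 = 41.9% → Team Alpha
P1: Team Alpha 127/318 = 39.9%, the Infra team 9/32 = 28.1% → Team Alpha
Overall: Team Alpha 229/495 = 46.3%, the Infra team 557/1037 = 53.7% → the Infra team
Team Alpha wins each ticket group but the Infra team wins overall — the comparison reverses. Team Alpha's tickets skew toward P1, which has a lower base rate.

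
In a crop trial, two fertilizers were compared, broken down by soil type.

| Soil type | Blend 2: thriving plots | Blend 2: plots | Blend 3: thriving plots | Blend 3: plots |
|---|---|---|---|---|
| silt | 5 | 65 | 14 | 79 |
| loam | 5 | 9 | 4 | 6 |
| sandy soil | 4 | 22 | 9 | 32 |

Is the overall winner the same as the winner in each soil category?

Yes

Silt: Blend 2 5/65 = 7.7%, Blend 3 14/79 = 17.7% → Blend 3
Loam: Blend 2 5/9 = 55.6%, Blend 3 4/6 = 66.7% → Blend 3
Sandy soil: Blend 2 4/22 = 18.2%, Blend 3 9/32 = 28.1% → Blend 3
Overall: Blend 2 14/96 = 14.6%, Blend 3 27/117 = 23.1% → Blend 3
Blend 3 wins overall and in every soil group — no reversal.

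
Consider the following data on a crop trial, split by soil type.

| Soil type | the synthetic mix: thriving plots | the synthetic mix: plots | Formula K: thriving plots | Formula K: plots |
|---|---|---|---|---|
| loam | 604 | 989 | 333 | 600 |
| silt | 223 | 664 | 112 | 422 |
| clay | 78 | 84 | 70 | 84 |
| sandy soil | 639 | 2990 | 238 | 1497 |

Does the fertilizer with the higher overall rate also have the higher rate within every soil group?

Loam: the synthetic mix 604/989 = 61.1%, Formula K 333/600 = 55.5% → the synthetic mix
Silt: the synthetic mix 223/664 = 33.6%, Formula K 112/422 = 26.5% → the synthetic mix
Clay: the synthetic mix 78/84 = 92.9%, Formula K 70/84 = 83.3% → the synthetic mix
Sandy soil: the synthetic mix 639/2990 = 21.4%, Formula K 238/1497 = 15.9% → the synthetic mix
Overall: the synthetic mix 1544/4727 = 32.7%, Formula K 753/2603 = 28.9% → the synthetic mix
The synthetic mix wins overall and in every soil group — no reversal.

Yes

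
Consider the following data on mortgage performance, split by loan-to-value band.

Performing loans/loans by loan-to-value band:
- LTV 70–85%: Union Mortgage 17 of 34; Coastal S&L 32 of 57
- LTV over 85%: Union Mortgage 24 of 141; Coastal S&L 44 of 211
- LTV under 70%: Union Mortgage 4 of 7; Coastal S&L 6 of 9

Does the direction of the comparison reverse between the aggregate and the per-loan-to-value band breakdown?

No

LTV 70–85%: Union Mortgage 17/34 = 50.0%, Coastal S&L 32/57 = 56.1% → Coastal S&L
LTV over 85%: Union Mortgage 24/141 = 17.0%, Coastal S&L 44/211 = 20.9% → Coastal S&L
LTV under 70%: Union Mortgage 4/7 = 57.1%, Coastal S&L 6/9 = 66.7% → Coastal S&L
Overall: Union Mortgage 45/182 = 24.7%, Coastal S&L 82/277 = 29.6% → Coastal S&L
Coastal S&L wins overall and in every loan-to-value group — no reversal.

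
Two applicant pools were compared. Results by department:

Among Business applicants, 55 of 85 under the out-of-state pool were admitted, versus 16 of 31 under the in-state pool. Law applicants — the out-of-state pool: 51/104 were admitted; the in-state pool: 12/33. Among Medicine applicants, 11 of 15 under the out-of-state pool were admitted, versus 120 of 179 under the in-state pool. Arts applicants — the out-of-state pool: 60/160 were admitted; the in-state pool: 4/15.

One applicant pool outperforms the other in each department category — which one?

the out-of-state pool

Business: the out-of-state pool 55/85 = 64.7%, the in-state pool 16/31 = 51.6% → the out-of-state pool
Law: the out-of-state pool 51/104 = 49.0%, the in-state pool 12/33 = 36.4% → the out-of-state pool
Medicine: the out-of-state pool 11/15 = 73.3%, the in-state pool 120/179 = 67.0% → the out-of-state pool
Arts: the out-of-state pool 60/160 = 37.5%, the in-state pool 4/15 = 26.7% → the out-of-state pool
The out-of-state pool has the higher rate in all 4 groups.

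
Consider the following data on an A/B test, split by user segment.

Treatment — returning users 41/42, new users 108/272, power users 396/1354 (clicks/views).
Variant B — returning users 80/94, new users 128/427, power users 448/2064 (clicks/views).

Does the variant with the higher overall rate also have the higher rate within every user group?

Returning users: Treatment 41/42 = 97.6%, Variant B 80/94 = 85.1% → Treatment
New users: Treatment 108/272 = 39.7%, Variant B 128/427 = 30.0% → Treatment
Power users: Treatment 396/1354 = 29.2%, Variant B 448/2064 = 21.7% → Treatment
Overall: Treatment 545/1668 = 32.7%, Variant B 656/2585 = 25.4% → Treatment
Treatment wins overall and in every user group — no reversal.

Yes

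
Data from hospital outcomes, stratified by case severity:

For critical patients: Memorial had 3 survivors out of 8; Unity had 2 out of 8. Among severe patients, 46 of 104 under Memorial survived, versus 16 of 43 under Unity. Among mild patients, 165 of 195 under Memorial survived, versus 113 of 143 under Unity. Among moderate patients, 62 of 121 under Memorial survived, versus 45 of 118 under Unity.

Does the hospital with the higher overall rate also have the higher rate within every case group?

Critical: Memorial 3/8 = 37.5%, Unity 2/8 = 25.0% → Memorial
Severe: Memorial 46/104 = 44.2%, Unity 16/43 = 37.2% → Memorial
Mild: Memorial 165/195 = 84.6%, Unity 113/143 = 79.0% → Memorial
Moderate: Memorial 62/121 = 51.2%, Unity 45/118 = 38.1% → Memorial
Overall: Memorial 276/428 = 64.5%, Unity 176/312 = 56.4% → Memorial
Memorial wins overall and in every case group — no reversal.

Yes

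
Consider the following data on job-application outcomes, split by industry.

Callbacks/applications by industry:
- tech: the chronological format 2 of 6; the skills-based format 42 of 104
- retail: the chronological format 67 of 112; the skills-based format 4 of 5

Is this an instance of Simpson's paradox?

Yes

Tech: the chronological format 2/6 = 33.3%, the skills-based format 42/104 = 40.4% → the skills-based format
Retail: the chronological format 67/112 = 59.8%, the skills-based format 4/5 = 80.0% → the skills-based format
Overall: the chronological format 69/118 = 58.5%, the skills-based format 46/109 = 42.2% → the chronological format
The skills-based format wins each industry group but the chronological format wins overall — the comparison reverses. The skills-based format's applications skew toward tech, which has a lower base rate.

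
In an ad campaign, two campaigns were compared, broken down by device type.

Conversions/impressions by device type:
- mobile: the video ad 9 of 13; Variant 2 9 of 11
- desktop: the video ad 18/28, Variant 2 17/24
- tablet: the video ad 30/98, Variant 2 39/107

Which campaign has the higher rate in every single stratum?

Mobile: the video ad 9/13 = 69.2%, Variant 2 9/11 = 81.8% → Variant 2
Desktop: the video ad 18/28 = 64.3%, Variant 2 17/24 = 70.8% → Variant 2
Tablet: the video ad 30/98 = 30.6%, Variant 2 39/107 = 36.4% → Variant 2
Variant 2 has the higher rate in all 3 groups.

Variant 2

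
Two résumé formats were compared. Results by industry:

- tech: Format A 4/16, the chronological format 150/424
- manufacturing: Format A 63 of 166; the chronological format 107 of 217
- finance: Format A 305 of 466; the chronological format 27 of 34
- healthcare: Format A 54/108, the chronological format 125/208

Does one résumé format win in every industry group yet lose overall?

Yes

Tech: Format A 4/16 = 25.0%, the chronological format 150/424 = 35.4% → the chronological format
Manufacturing: Format A 63/166 = 38.0%, the chronological format 107/217 = 49.3% → the chronological format
Finance: Format A 305/466 = 65.5%, the chronological format 27/34 = 79.4% → the chronological format
Healthcare: Format A 54/108 = 50.0%, the chronological format 125/208 = 60.1% → the chronological format
Overall: Format A 426/756 = 56.3%, the chronological format 409/883 = 46.3% → Format A
The chronological format wins each industry group but Format A wins overall — the comparison reverses. The chronological format's applications skew toward tech, which has a lower base rate.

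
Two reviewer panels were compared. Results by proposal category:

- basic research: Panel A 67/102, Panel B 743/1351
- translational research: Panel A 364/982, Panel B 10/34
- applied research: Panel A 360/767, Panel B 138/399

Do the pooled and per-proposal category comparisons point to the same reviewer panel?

Basic research: Panel A 67/102 = 65.7%, Panel B 743/1351 = 55.0% → Panel A
Translational research: Panel A 364/982 = 37.1%, Panel B 10/34 = 29.4% → Panel A
Applied research: Panel A 360/767 = 46.9%, Panel B 138/399 = 34.6% → Panel A
Overall: Panel A 791/1851 = 42.7%, Panel B 891/1784 = 49.9% → Panel B
Panel A wins each proposal group but Panel B wins overall — the comparison reverses. Panel A's proposals skew toward translational research, which has a lower base rate.

No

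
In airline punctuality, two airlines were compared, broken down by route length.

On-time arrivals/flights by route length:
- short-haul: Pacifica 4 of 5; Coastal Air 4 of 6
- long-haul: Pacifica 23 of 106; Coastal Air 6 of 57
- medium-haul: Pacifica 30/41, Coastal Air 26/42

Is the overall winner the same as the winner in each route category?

Yes

Short-haul: Pacifica 4/5 = 80.0%, Coastal Air 4/6 = 66.7% → Pacifica
Long-haul: Pacifica 23/106 = 21.7%, Coastal Air 6/57 = 10.5% → Pacifica
Medium-haul: Pacifica 30/41 = 73.2%, Coastal Air 26/42 = 61.9% → Pacifica
Overall: Pacifica 57/152 = 37.5%, Coastal Air 36/105 = 34.3% → Pacifica
Pacifica wins overall and in every route group — no reversal.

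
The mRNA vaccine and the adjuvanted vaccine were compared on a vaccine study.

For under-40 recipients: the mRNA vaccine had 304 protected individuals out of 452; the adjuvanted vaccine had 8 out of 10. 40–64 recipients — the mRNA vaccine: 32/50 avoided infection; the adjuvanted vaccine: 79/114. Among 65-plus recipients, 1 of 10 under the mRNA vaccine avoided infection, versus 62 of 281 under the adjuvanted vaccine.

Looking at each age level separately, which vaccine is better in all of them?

the adjuvanted vaccine

Under-40: the mRNA vaccine 304/452 = 67.3%, the adjuvanted vaccine 8/10 = 80.0% → the adjuvanted vaccine
40–64: the mRNA vaccine 32/50 = 64.0%, the adjuvanted vaccine 79/114 = 69.3% → the adjuvanted vaccine
65-plus: the mRNA vaccine 1/10 = 10.0%, the adjuvanted vaccine 62/281 = 22.1% → the adjuvanted vaccine
The adjuvanted vaccine has the higher rate in all 3 groups.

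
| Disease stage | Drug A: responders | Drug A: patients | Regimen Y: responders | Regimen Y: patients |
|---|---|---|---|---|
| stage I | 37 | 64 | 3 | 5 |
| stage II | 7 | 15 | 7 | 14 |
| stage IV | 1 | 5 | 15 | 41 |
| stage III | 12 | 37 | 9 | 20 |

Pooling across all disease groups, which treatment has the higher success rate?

Drug A

Stage I: Drug A 37/64 = 57.8%, Regimen Y 3/5 = 60.0% → Regimen Y
Stage II: Drug A 7/15 = 46.7%, Regimen Y 7/14 = 50.0% → Regimen Y
Stage IV: Drug A 1/5 = 20.0%, Regimen Y 15/41 = 36.6% → Regimen Y
Stage III: Drug A 12/37 = 32.4%, Regimen Y 9/20 = 45.0% → Regimen Y
Overall: Drug A 57/121 = 47.1%, Regimen Y 34/80 = 42.5% → Drug A
(Regimen Y wins every disease group but Drug A wins overall — Regimen Y's patients skew toward the low-rate stage IV group.)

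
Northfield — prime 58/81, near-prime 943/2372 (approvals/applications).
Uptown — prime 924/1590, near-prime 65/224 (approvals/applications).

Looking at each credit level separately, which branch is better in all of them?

Northfield

Prime: Northfield 58/81 = 71.6%, Uptown 924/1590 = 58.1% → Northfield
Near-prime: Northfield 943/2372 = 39.8%, Uptown 65/224 = 29.0% → Northfield
Northfield has the higher rate in both groups.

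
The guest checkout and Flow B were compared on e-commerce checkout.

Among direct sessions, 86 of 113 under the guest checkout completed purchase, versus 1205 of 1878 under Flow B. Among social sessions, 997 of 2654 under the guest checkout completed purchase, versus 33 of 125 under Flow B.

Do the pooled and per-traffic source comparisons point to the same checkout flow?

No

Direct: the guest checkout 86/113 = 76.1%, Flow B 1205/1878 = 64.2% → the guest checkout
Social: the guest checkout 997/2654 = 37.6%, Flow B 33/125 = 26.4% → the guest checkout
Overall: the guest checkout 1083/2767 = 39.1%, Flow B 1238/2003 = 61.8% → Flow B
The guest checkout wins each traffic group but Flow B wins overall — the comparison reverses. The guest checkout's sessions skew toward social, which has a lower base rate.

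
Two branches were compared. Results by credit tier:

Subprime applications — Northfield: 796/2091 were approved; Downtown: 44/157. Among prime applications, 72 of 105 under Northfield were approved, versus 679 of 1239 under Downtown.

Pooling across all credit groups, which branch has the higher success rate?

Subprime: Northfield 796/2091 = 38.1%, Downtown 44/157 = 28.0% → Northfield
Prime: Northfield 72/105 = 68.6%, Downtown 679/1239 = 54.8% → Northfield
Overall: Northfield 868/2196 = 39.5%, Downtown 723/1396 = 51.8% → Downtown
(Northfield wins every credit group but Downtown wins overall — Northfield's applications skew toward the low-rate subprime group.)

Downtown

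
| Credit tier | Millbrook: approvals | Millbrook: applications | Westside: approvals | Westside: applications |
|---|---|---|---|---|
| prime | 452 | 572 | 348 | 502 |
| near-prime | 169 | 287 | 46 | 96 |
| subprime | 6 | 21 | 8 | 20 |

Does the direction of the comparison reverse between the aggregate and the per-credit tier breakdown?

Prime: Millbrook 452/572 = 79.0%, Westside 348/502 = 69.3% → Millbrook
Near-prime: Millbrook 169/287 = 58.9%, Westside 46/96 = 47.9% → Millbrook
Subprime: Millbrook 6/21 = 28.6%, Westside 8/20 = 40.0% → Westside
Overall: Millbrook 627/880 = 71.2%, Westside 402/618 = 65.0% → Millbrook
Neither sweeps: Millbrook wins 2 of 3 groups, Westside wins 1. Millbrook wins overall but not every group — no Simpson reversal.

No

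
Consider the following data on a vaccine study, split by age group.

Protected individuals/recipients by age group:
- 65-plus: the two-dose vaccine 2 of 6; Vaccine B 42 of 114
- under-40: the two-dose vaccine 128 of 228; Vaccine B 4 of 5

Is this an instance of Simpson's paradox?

Yes

65-plus: the two-dose vaccine 2/6 = 33.3%, Vaccine B 42/114 = 36.8% → Vaccine B
Under-40: the two-dose vaccine 128/228 = 56.1%, Vaccine B 4/5 = 80.0% → Vaccine B
Overall: the two-dose vaccine 130/234 = 55.6%, Vaccine B 46/119 = 38.7% → the two-dose vaccine
Vaccine B wins each age group but the two-dose vaccine wins overall — the comparison reverses. Vaccine B's recipients skew toward 65-plus, which has a lower base rate.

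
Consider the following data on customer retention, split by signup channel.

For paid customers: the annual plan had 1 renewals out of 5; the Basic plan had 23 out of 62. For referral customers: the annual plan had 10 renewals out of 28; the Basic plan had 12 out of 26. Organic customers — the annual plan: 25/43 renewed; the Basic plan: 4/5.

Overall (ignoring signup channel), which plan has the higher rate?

Paid: the annual plan 1/5 = 20.0%, the Basic plan 23/62 = 37.1% → the Basic plan
Referral: the annual plan 10/28 = 35.7%, the Basic plan 12/26 = 46.2% → the Basic plan
Organic: the annual plan 25/43 = 58.1%, the Basic plan 4/5 = 80.0% → the Basic plan
Overall: the annual plan 36/76 = 47.4%, the Basic plan 39/93 = 41.9% → the annual plan
(The Basic plan wins every signup group but the annual plan wins overall — the Basic plan's customers skew toward the low-rate paid group.)

the annual plan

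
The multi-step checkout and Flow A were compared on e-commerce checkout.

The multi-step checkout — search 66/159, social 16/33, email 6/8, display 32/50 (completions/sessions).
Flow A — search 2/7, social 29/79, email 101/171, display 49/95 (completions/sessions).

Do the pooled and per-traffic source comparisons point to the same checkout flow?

No

Search: the multi-step checkout 66/159 = 41.5%, Flow A 2/7 = 28.6% → the multi-step checkout
Social: the multi-step checkout 16/33 = 48.5%, Flow A 29/79 = 36.7% → the multi-step checkout
Email: the multi-step checkout 6/8 = 75.0%, Flow A 101/171 = 59.1% → the multi-step checkout
Display: the multi-step checkout 32/50 = 64.0%, Flow A 49/95 = 51.6% → the multi-step checkout
Overall: the multi-step checkout 120/250 = 48.0%, Flow A 181/352 = 51.4% → Flow A
The multi-step checkout wins each traffic group but Flow A wins overall — the comparison reverses. The multi-step checkout's sessions skew toward search, which has a lower base rate.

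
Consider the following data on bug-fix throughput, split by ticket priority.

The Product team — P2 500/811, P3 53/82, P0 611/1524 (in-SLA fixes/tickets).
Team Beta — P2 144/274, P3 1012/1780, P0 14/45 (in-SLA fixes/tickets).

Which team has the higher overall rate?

P2: the Product team 500/811 = 61.7%, Team Beta 144/274 = 52.6% → the Product team
P3: the Product team 53/82 = 64.6%, Team Beta 1012/1780 = 56.9% → the Product team
P0: the Product team 611/1524 = 40.1%, Team Beta 14/45 = 31.1% → the Product team
Overall: the Product team 1164/2417 = 48.2%, Team Beta 1170/2099 = 55.7% → Team Beta
(The Product team wins every ticket group but Team Beta wins overall — the Product team's tickets skew toward the low-rate P0 group.)

Team Beta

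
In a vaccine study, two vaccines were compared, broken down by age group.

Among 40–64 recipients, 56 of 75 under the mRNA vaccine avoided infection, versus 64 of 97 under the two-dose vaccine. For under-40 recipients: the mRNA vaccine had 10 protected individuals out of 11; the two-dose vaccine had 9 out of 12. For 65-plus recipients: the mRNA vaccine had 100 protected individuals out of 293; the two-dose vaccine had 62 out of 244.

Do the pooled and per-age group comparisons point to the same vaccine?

Yes

40–64: the mRNA vaccine 56/75 = 74.7%, the two-dose vaccine 64/97 = 66.0% → the mRNA vaccine
Under-40: the mRNA vaccine 10/11 = 90.9%, the two-dose vaccine 9/12 = 75.0% → the mRNA vaccine
65-plus: the mRNA vaccine 100/293 = 34.1%, the two-dose vaccine 62/244 = 25.4% → the mRNA vaccine
Overall: the mRNA vaccine 166/379 = 43.8%, the two-dose vaccine 135/353 = 38.2% → the mRNA vaccine
The mRNA vaccine wins overall and in every age group — no reversal.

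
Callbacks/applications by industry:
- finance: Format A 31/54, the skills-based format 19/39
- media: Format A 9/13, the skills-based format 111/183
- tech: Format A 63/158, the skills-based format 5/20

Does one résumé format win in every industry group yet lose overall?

Yes

Finance: Format A 31/54 = 57.4%, the skills-based format 19/39 = 48.7% → Format A
Media: Format A 9/13 = 69.2%, the skills-based format 111/183 = 60.7% → Format A
Tech: Format A 63/158 = 39.9%, the skills-based format 5/20 = 25.0% → Format A
Overall: Format A 103/225 = 45.8%, the skills-based format 135/242 = 55.8% → the skills-based format
Format A wins each industry group but the skills-based format wins overall — the comparison reverses. Format A's applications skew toward tech, which has a lower base rate.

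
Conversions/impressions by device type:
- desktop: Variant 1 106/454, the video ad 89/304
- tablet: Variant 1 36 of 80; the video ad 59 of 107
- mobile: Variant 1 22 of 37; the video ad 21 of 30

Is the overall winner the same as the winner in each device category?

Yes

Desktop: Variant 1 106/454 = 23.3%, the video ad 89/304 = 29.3% → the video ad
Tablet: Variant 1 36/80 = 45.0%, the video ad 59/107 = 55.1% → the video ad
Mobile: Variant 1 22/37 = 59.5%, the video ad 21/30 = 70.0% → the video ad
Overall: Variant 1 164/571 = 28.7%, the video ad 169/441 = 38.3% → the video ad
The video ad wins overall and in every device group — no reversal.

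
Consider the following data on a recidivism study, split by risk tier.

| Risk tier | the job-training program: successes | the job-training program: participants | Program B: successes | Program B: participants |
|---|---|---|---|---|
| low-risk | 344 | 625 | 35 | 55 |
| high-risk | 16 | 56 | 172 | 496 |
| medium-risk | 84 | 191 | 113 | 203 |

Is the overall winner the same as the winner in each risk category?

Low-risk: the job-training program 344/625 = 55.0%, Program B 35/55 = 63.6% → Program B
High-risk: the job-training program 16/56 = 28.6%, Program B 172/496 = 34.7% → Program B
Medium-risk: the job-training program 84/191 = 44.0%, Program B 113/203 = 55.7% → Program B
Overall: the job-training program 444/872 = 50.9%, Program B 320/754 = 42.4% → the job-training program
Program B wins each risk group but the job-training program wins overall — the comparison reverses. Program B's participants skew toward high-risk, which has a lower base rate.

No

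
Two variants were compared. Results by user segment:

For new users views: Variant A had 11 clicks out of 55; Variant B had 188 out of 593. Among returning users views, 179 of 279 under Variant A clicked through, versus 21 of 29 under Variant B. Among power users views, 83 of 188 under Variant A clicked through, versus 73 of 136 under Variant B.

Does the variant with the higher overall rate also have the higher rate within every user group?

No

New users: Variant A 11/55 = 20.0%, Variant B 188/593 = 31.7% → Variant B
Returning users: Variant A 179/279 = 64.2%, Variant B 21/29 = 72.4% → Variant B
Power users: Variant A 83/188 = 44.1%, Variant B 73/136 = 53.7% → Variant B
Overall: Variant A 273/522 = 52.3%, Variant B 282/758 = 37.2% → Variant A
Variant B wins each user group but Variant A wins overall — the comparison reverses. Variant B's views skew toward new users, which has a lower base rate.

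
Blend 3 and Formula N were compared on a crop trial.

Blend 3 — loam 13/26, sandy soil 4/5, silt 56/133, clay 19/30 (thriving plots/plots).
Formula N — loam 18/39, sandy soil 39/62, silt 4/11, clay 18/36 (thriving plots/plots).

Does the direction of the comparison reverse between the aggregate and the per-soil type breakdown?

Yes

Loam: Blend 3 13/26 = 50.0%, Formula N 18/39 = 46.2% → Blend 3
Sandy soil: Blend 3 4/5 = 80.0%, Formula N 39/62 = 62.9% → Blend 3
Silt: Blend 3 56/133 = 42.1%, Formula N 4/11 = 36.4% → Blend 3
Clay: Blend 3 19/30 = 63.3%, Formula N 18/36 = 50.0% → Blend 3
Overall: Blend 3 92/194 = 47.4%, Formula N 79/148 = 53.4% → Formula N
Blend 3 wins each soil group but Formula N wins overall — the comparison reverses. Blend 3's plots skew toward silt, which has a lower base rate.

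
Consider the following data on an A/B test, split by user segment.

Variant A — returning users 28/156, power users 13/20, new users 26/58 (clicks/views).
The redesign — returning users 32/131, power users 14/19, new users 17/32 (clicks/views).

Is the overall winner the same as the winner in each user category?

Returning users: Variant A 28/156 = 17.9%, the redesign 32/131 = 24.4% → the redesign
Power users: Variant A 13/20 = 65.0%, the redesign 14/19 = 73.7% → the redesign
New users: Variant A 26/58 = 44.8%, the redesign 17/32 = 53.1% → the redesign
Overall: Variant A 67/234 = 28.6%, the redesign 63/182 = 34.6% → the redesign
The redesign wins overall and in every user group — no reversal.

Yes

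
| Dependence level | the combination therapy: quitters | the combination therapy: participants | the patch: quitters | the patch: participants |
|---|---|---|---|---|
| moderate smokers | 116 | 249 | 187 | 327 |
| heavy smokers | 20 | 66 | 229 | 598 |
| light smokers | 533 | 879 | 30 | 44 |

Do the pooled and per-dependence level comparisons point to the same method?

No

Moderate smokers: the combination therapy 116/249 = 46.6%, the patch 187/327 = 57.2% → the patch
Heavy smokers: the combination therapy 20/66 = 30.3%, the patch 229/598 = 38.3% → the patch
Light smokers: the combination therapy 533/879 = 60.6%, the patch 30/44 = 68.2% → the patch
Overall: the combination therapy 669/1194 = 56.0%, the patch 446/969 = 46.0% → the combination therapy
The patch wins each dependence group but the combination therapy wins overall — the comparison reverses. The patch's participants skew toward heavy smokers, which has a lower base rate.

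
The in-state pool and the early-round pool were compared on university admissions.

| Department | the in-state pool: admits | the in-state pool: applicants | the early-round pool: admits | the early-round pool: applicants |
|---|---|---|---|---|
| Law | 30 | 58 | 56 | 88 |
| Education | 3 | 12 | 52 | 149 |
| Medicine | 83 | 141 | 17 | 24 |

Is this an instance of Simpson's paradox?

Law: the in-state pool 30/58 = 51.7%, the early-round pool 56/88 = 63.6% → the early-round pool
Education: the in-state pool 3/12 = 25.0%, the early-round pool 52/149 = 34.9% → the early-round pool
Medicine: the in-state pool 83/141 = 58.9%, the early-round pool 17/24 = 70.8% → the early-round pool
Overall: the in-state pool 116/211 = 55.0%, the early-round pool 125/261 = 47.9% → the in-state pool
The early-round pool wins each department group but the in-state pool wins overall — the comparison reverses. The early-round pool's applicants skew toward Education, which has a lower base rate.

Yes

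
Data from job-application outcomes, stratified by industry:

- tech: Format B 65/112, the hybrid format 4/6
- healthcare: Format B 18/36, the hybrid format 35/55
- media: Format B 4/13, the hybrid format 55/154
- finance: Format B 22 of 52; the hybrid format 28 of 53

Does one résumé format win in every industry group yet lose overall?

Yes

Tech: Format B 65/112 = 58.0%, the hybrid format 4/6 = 66.7% → the hybrid format
Healthcare: Format B 18/36 = 50.0%, the hybrid format 35/55 = 63.6% → the hybrid format
Media: Format B 4/13 = 30.8%, the hybrid format 55/154 = 35.7% → the hybrid format
Finance: Format B 22/52 = 42.3%, the hybrid format 28/53 = 52.8% → the hybrid format
Overall: Format B 109/213 = 51.2%, the hybrid format 122/268 = 45.5% → Format B
The hybrid format wins each industry group but Format B wins overall — the comparison reverses. The hybrid format's applications skew toward media, which has a lower base rate.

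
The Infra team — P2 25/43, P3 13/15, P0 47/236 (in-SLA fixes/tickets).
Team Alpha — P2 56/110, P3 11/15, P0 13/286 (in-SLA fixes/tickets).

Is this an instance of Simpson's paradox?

P2: the Infra team 25/43 = 58.1%, Team Alpha 56/110 = 50.9% → the Infra team
P3: the Infra team 13/15 = 86.7%, Team Alpha 11/15 = 73.3% → the Infra team
P0: the Infra team 47/236 = 19.9%, Team Alpha 13/286 = 4.5% → the Infra team
Overall: the Infra team 85/294 = 28.9%, Team Alpha 80/411 = 19.5% → the Infra team
The Infra team wins overall and in every ticket group — no reversal.

No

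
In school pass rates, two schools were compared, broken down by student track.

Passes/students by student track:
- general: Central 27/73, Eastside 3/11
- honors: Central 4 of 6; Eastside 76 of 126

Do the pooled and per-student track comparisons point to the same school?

General: Central 27/73 = 37.0%, Eastside 3/11 = 27.3% → Central
Honors: Central 4/6 = 66.7%, Eastside 76/126 = 60.3% → Central
Overall: Central 31/79 = 39.2%, Eastside 79/137 = 57.7% → Eastside
Central wins each student group but Eastside wins overall — the comparison reverses. Central's students skew toward general, which has a lower base rate.

No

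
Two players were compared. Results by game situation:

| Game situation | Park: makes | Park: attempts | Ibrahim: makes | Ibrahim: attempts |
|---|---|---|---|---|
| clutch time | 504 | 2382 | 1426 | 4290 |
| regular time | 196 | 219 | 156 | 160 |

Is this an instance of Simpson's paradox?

No

Clutch time: Park 504/2382 = 21.2%, Ibrahim 1426/4290 = 33.2% → Ibrahim
Regular time: Park 196/219 = 89.5%, Ibrahim 156/160 = 97.5% → Ibrahim
Overall: Park 700/2601 = 26.9%, Ibrahim 1582/4450 = 35.6% → Ibrahim
Ibrahim wins overall and in every game group — no reversal.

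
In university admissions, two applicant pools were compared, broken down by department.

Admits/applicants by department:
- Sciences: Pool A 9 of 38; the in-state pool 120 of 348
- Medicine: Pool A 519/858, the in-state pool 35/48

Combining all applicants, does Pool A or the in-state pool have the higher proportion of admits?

Pool A

Sciences: Pool A 9/38 = 23.7%, the in-state pool 120/348 = 34.5% → the in-state pool
Medicine: Pool A 519/858 = 60.5%, the in-state pool 35/48 = 72.9% → the in-state pool
Overall: Pool A 528/896 = 58.9%, the in-state pool 155/396 = 39.1% → Pool A
(The in-state pool wins every department group but Pool A wins overall — the in-state pool's applicants skew toward the low-rate Sciences group.)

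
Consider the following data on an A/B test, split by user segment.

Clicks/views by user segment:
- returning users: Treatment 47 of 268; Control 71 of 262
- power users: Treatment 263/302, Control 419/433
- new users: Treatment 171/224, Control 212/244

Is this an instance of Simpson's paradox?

No

Returning users: Treatment 47/268 = 17.5%, Control 71/262 = 27.1% → Control
Power users: Treatment 263/302 = 87.1%, Control 419/433 = 96.8% → Control
New users: Treatment 171/224 = 76.3%, Control 212/244 = 86.9% → Control
Overall: Treatment 481/794 = 60.6%, Control 702/939 = 74.8% → Control
Control wins overall and in every user group — no reversal.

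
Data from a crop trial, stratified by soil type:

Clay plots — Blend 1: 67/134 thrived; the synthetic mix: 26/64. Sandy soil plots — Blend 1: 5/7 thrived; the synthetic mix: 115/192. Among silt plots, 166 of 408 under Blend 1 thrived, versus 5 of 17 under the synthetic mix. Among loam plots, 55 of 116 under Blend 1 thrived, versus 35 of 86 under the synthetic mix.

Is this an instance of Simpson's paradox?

Clay: Blend 1 67/134 = 50.0%, the synthetic mix 26/64 = 40.6% → Blend 1
Sandy soil: Blend 1 5/7 = 71.4%, the synthetic mix 115/192 = 59.9% → Blend 1
Silt: Blend 1 166/408 = 40.7%, the synthetic mix 5/17 = 29.4% → Blend 1
Loam: Blend 1 55/116 = 47.4%, the synthetic mix 35/86 = 40.7% → Blend 1
Overall: Blend 1 293/665 = 44.1%, the synthetic mix 181/359 = 50.4% → the synthetic mix
Blend 1 wins each soil group but the synthetic mix wins overall — the comparison reverses. Blend 1's plots skew toward silt, which has a lower base rate.

Yes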